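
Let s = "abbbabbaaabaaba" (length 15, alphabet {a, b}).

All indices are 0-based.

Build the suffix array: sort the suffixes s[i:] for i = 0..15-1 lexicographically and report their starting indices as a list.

rank | idx | suffix
   0 |  14 | a
   1 |   7 | aaabaaba
   2 |  11 | aaba
   3 |   8 | aabaaba
   4 |  12 | aba
   5 |   9 | abaaba
   6 |   4 | abbaaabaaba
   7 |   0 | abbbabbaaabaaba
   8 |  13 | ba
   9 |   6 | baaabaaba
  10 |  10 | baaba
  11 |   3 | babbaaabaaba
  12 |   5 | bbaaabaaba
  13 |   2 | bbabbaaabaaba
  14 |   1 | bbbabbaaabaaba

[14, 7, 11, 8, 12, 9, 4, 0, 13, 6, 10, 3, 5, 2, 1]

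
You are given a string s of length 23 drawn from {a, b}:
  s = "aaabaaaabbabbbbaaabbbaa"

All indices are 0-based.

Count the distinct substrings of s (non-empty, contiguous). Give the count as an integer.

215

sorted suffixes:
  #0 SA[0]=22  'a'
  #1 SA[1]=21  'aa'
  #2 SA[2]=4  'aaaabbabbbbaaabbbaa'
  #3 SA[3]=0  'aaabaaaabbabbbbaaabbbaa'
  #4 SA[4]=5  'aaabbabbbbaaabbbaa'
  #5 SA[5]=15  'aaabbbaa'
  #6 SA[6]=1  'aabaaaabbabbbbaaabbbaa'
  #7 SA[7]=6  'aabbabbbbaaabbbaa'
  #8 SA[8]=16  'aabbbaa'
  #9 SA[9]=2  'abaaaabbabbbbaaabbbaa'
  #10 SA[10]=7  'abbabbbbaaabbbaa'
  #11 SA[11]=17  'abbbaa'
  #12 SA[12]=10  'abbbbaaabbbaa'
  #13 SA[13]=20  'baa'
  #14 SA[14]=3  'baaaabbabbbbaaabbbaa'
  #15 SA[15]=14  'baaabbbaa'
  #16 SA[16]=9  'babbbbaaabbbaa'
  #17 SA[17]=19  'bbaa'
  #18 SA[18]=13  'bbaaabbbaa'
  #19 SA[19]=8  'bbabbbbaaabbbaa'
  #20 SA[20]=18  'bbbaa'
  #21 SA[21]=12  'bbbaaabbbaa'
  #22 SA[22]=11  'bbbbaaabbbaa'

SA = [22, 21, 4, 0, 5, 15, 1, 6, 16, 2, 7, 17, 10, 20, 3, 14, 9, 19, 13, 8, 18, 12, 11]
rank  pair      lcp
   1  s[22:],s[21:]  1  'a'
   2  s[21:],s[4:]  2  'aa'
   3  s[4:],s[0:]  3  'aaa'
   4  s[0:],s[5:]  4  'aaab'
   5  s[5:],s[15:]  5  'aaabb'
   6  s[15:],s[1:]  2  'aa'
   7  s[1:],s[6:]  3  'aab'
   8  s[6:],s[16:]  4  'aabb'
   9  s[16:],s[2:]  1  'a'
  10  s[2:],s[7:]  2  'ab'
  11  s[7:],s[17:]  3  'abb'
  12  s[17:],s[10:]  4  'abbb'
  13  s[10:],s[20:]  0  ''
  14  s[20:],s[3:]  3  'baa'
  15  s[3:],s[14:]  4  'baaa'
  16  s[14:],s[9:]  2  'ba'
  17  s[9:],s[19:]  1  'b'
  18  s[19:],s[13:]  4  'bbaa'
  19  s[13:],s[8:]  3  'bba'
  20  s[8:],s[18:]  2  'bb'
  21  s[18:],s[12:]  5  'bbbaa'
  22  s[12:],s[11:]  3  'bbb'

n(n+1)/2 = 23·24/2 = 276
Σ LCP = 0 + 1 + 2 + 3 + 4 + 5 + 2 + 3 + 4 + 1 + 2 + 3 + 4 + 0 + 3 + 4 + 2 + 1 + 4 + 3 + 2 + 5 + 3 = 61
distinct = 276 − 61 = 215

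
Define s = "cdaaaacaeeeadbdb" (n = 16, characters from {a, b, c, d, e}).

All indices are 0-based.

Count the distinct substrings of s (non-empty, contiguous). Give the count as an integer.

sorted suffixes:
  #0 SA[0]=2  'aaaacaeeeadbdb'
  #1 SA[1]=3  'aaacaeeeadbdb'
  #2 SA[2]=4  'aacaeeeadbdb'
  #3 SA[3]=5  'acaeeeadbdb'
  #4 SA[4]=11  'adbdb'
  #5 SA[5]=7  'aeeeadbdb'
  #6 SA[6]=15  'b'
  #7 SA[7]=13  'bdb'
  #8 SA[8]=6  'caeeeadbdb'
  #9 SA[9]=0  'cdaaaacaeeeadbdb'
  #10 SA[10]=1  'daaaacaeeeadbdb'
  #11 SA[11]=14  'db'
  #12 SA[12]=12  'dbdb'
  #13 SA[13]=10  'eadbdb'
  #14 SA[14]=9  'eeadbdb'
  #15 SA[15]=8  'eeeadbdb'

SA = [2, 3, 4, 5, 11, 7, 15, 13, 6, 0, 1, 14, 12, 10, 9, 8]
[i] adj suffixes → lcp
  [1] 2/3 → 3 ('aaa')
  [2] 3/4 → 2 ('aa')
  [3] 4/5 → 1 ('a')
  [4] 5/11 → 1 ('a')
  [5] 11/7 → 1 ('a')
  [6] 7/15 → 0 ('')
  [7] 15/13 → 1 ('b')
  [8] 13/6 → 0 ('')
  [9] 6/0 → 1 ('c')
  [10] 0/1 → 0 ('')
  [11] 1/14 → 1 ('d')
  [12] 14/12 → 2 ('db')
  [13] 12/10 → 0 ('')
  [14] 10/9 → 1 ('e')
  [15] 9/8 → 2 ('ee')

n(n+1)/2 = 16·17/2 = 136
Σ LCP = 0 + 3 + 2 + 1 + 1 + 1 + 0 + 1 + 0 + 1 + 0 + 1 + 2 + 0 + 1 + 2 = 16
distinct = 136 − 16 = 120

120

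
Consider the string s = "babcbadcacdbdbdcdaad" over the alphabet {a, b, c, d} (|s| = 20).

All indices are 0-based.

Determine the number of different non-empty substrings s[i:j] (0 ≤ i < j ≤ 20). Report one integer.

sorted suffixes:
  #0 SA[0]=17  'aad'
  #1 SA[1]=1  'abcbadcacdbdbdcdaad'
  #2 SA[2]=8  'acdbdbdcdaad'
  #3 SA[3]=18  'ad'
  #4 SA[4]=5  'adcacdbdbdcdaad'
  #5 SA[5]=0  'babcbadcacdbdbdcdaad'
  #6 SA[6]=4  'badcacdbdbdcdaad'
  #7 SA[7]=2  'bcbadcacdbdbdcdaad'
  #8 SA[8]=11  'bdbdcdaad'
  #9 SA[9]=13  'bdcdaad'
  #10 SA[10]=7  'cacdbdbdcdaad'
  #11 SA[11]=3  'cbadcacdbdbdcdaad'
  #12 SA[12]=15  'cdaad'
  #13 SA[13]=9  'cdbdbdcdaad'
  #14 SA[14]=19  'd'
  #15 SA[15]=16  'daad'
  #16 SA[16]=10  'dbdbdcdaad'
  #17 SA[17]=12  'dbdcdaad'
  #18 SA[18]=6  'dcacdbdbdcdaad'
  #19 SA[19]=14  'dcdaad'

SA = [17, 1, 8, 18, 5, 0, 4, 2, 11, 13, 7, 3, 15, 9, 19, 16, 10, 12, 6, 14]
rank  pair      lcp
   1  s[17:],s[1:]  1  'a'
   2  s[1:],s[8:]  1  'a'
   3  s[8:],s[18:]  1  'a'
   4  s[18:],s[5:]  2  'ad'
   5  s[5:],s[0:]  0  ''
   6  s[0:],s[4:]  2  'ba'
   7  s[4:],s[2:]  1  'b'
   8  s[2:],s[11:]  1  'b'
   9  s[11:],s[13:]  2  'bd'
  10  s[13:],s[7:]  0  ''
  11  s[7:],s[3:]  1  'c'
  12  s[3:],s[15:]  1  'c'
  13  s[15:],s[9:]  2  'cd'
  14  s[9:],s[19:]  0  ''
  15  s[19:],s[16:]  1  'd'
  16  s[16:],s[10:]  1  'd'
  17  s[10:],s[12:]  3  'dbd'
  18  s[12:],s[6:]  1  'd'
  19  s[6:],s[14:]  2  'dc'

n(n+1)/2 = 20·21/2 = 210
Σ LCP = 0 + 1 + 1 + 1 + 2 + 0 + 2 + 1 + 1 + 2 + 0 + 1 + 1 + 2 + 0 + 1 + 1 + 3 + 1 + 2 = 23
distinct = 210 − 23 = 187

187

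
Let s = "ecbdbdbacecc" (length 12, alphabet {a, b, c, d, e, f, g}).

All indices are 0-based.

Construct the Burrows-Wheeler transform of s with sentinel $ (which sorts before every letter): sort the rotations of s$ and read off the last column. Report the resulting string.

rank  rotation       last
    0  $ecbdbdbacecc  c
    1  acecc$ecbdbdb  b
    2  bacecc$ecbdbd  d
    3  bdbacecc$ecbd  d
    4  bdbdbacecc$ec  c
    5  c$ecbdbdbacec  c
    6  cbdbdbacecc$e  e
    7  cc$ecbdbdbace  e
    8  cecc$ecbdbdba  a
    9  dbacecc$ecbdb  b
   10  dbdbacecc$ecb  b
   11  ecbdbdbacecc$  $
   12  ecc$ecbdbdbac  c

cbddcceeabb$c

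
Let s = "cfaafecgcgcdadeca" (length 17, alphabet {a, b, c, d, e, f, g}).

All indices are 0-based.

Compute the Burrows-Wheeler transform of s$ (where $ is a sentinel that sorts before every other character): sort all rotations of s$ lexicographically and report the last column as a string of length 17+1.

rank  rotation            last
    0  $cfaafecgcgcdadeca  a
    1  a$cfaafecgcgcdadec  c
    2  aafecgcgcdadeca$cf  f
    3  adeca$cfaafecgcgcd  d
    4  afecgcgcdadeca$cfa  a
    5  ca$cfaafecgcgcdade  e
    6  cdadeca$cfaafecgcg  g
    7  cfaafecgcgcdadeca$  $
    8  cgcdadeca$cfaafecg  g
    9  cgcgcdadeca$cfaafe  e
   10  dadeca$cfaafecgcgc  c
   11  deca$cfaafecgcgcda  a
   12  eca$cfaafecgcgcdad  d
   13  ecgcgcdadeca$cfaaf  f
   14  faafecgcgcdadeca$c  c
   15  fecgcgcdadeca$cfaa  a
   16  gcdadeca$cfaafecgc  c
   17  gcgcdadeca$cfaafec  c

acfdaeg$gecadfcacc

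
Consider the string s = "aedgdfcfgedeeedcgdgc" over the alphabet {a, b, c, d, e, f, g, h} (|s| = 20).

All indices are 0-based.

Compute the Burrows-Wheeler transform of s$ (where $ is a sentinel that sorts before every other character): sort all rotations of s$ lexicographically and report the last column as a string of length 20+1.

c$gfdeeggeegaeddcddcf

rank  rotation               last
    0  $aedgdfcfgedeeedcgdgc  c
    1  aedgdfcfgedeeedcgdgc$  $
    2  c$aedgdfcfgedeeedcgdg  g
    3  cfgedeeedcgdgc$aedgdf  f
    4  cgdgc$aedgdfcfgedeeed  d
    5  dcgdgc$aedgdfcfgedeee  e
    6  deeedcgdgc$aedgdfcfge  e
    7  dfcfgedeeedcgdgc$aedg  g
    8  dgc$aedgdfcfgedeeedcg  g
    9  dgdfcfgedeeedcgdgc$ae  e
   10  edcgdgc$aedgdfcfgedee  e
   11  edeeedcgdgc$aedgdfcfg  g
   12  edgdfcfgedeeedcgdgc$a  a
   13  eedcgdgc$aedgdfcfgede  e
   14  eeedcgdgc$aedgdfcfged  d
   15  fcfgedeeedcgdgc$aedgd  d
   16  fgedeeedcgdgc$aedgdfc  c
   17  gc$aedgdfcfgedeeedcgd  d
   18  gdfcfgedeeedcgdgc$aed  d
   19  gdgc$aedgdfcfgedeeedc  c
   20  gedeeedcgdgc$aedgdfcf  f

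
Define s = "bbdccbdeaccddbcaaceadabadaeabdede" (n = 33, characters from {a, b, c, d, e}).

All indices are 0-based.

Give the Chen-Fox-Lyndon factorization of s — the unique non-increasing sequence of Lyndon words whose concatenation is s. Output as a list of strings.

["bbdccbde", "accddbc", "aaceadabadaeabdede"]

emit factor 1: 'bbdccbde' (i=0, period=8)
emit factor 2: 'accddbc' (i=8, period=7)
emit factor 3: 'aaceadabadaeabdede' (i=15, period=18)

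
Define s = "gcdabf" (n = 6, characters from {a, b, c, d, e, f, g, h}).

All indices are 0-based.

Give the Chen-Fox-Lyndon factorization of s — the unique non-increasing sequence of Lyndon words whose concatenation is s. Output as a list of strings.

["g", "cd", "abf"]

emit factor 1: 'g' (i=0, period=1)
emit factor 2: 'cd' (i=1, period=2)
emit factor 3: 'abf' (i=3, period=3)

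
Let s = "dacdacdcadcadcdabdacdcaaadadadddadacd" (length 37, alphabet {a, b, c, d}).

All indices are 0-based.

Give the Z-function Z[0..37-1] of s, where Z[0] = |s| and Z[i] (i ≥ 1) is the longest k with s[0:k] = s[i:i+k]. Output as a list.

[37, 0, 0, 4, 0, 0, 1, 0, 0, 1, 0, 0, 1, 0, 2, 0, 0, 4, 0, 0, 1, 0, 0, 0, 0, 2, 0, 2, 0, 1, 1, 2, 0, 4, 0, 0, 1]

Z[0]=37
i=1: fresh scan; Z[1]=0
i=2: fresh scan; Z[2]=0
i=3: fresh scan; Z[3]=4 scan→box=[3,7)
i=4: min(r-i=3, Z[1]=0)=0; Z[4]=0
i=5: min(r-i=2, Z[2]=0)=0; Z[5]=0
i=6: min(r-i=1, Z[3]=4)=1; Z[6]=1
i=7: fresh scan; Z[7]=0
i=8: fresh scan; Z[8]=0
i=9: fresh scan; Z[9]=1 scan→box=[9,10)
i=10: fresh scan; Z[10]=0
i=11: fresh scan; Z[11]=0
i=12: fresh scan; Z[12]=1 scan→box=[12,13)
i=13: fresh scan; Z[13]=0
i=14: fresh scan; Z[14]=2 scan→box=[14,16)
i=15: min(r-i=1, Z[1]=0)=0; Z[15]=0
i=16: fresh scan; Z[16]=0
i=17: fresh scan; Z[17]=4 scan→box=[17,21)
i=18: min(r-i=3, Z[1]=0)=0; Z[18]=0
i=19: min(r-i=2, Z[2]=0)=0; Z[19]=0
i=20: min(r-i=1, Z[3]=4)=1; Z[20]=1
i=21: fresh scan; Z[21]=0
i=22: fresh scan; Z[22]=0
i=23: fresh scan; Z[23]=0
i=24: fresh scan; Z[24]=0
i=25: fresh scan; Z[25]=2 scan→box=[25,27)
i=26: min(r-i=1, Z[1]=0)=0; Z[26]=0
i=27: fresh scan; Z[27]=2 scan→box=[27,29)
i=28: min(r-i=1, Z[1]=0)=0; Z[28]=0
i=29: fresh scan; Z[29]=1 scan→box=[29,30)
i=30: fresh scan; Z[30]=1 scan→box=[30,31)
i=31: fresh scan; Z[31]=2 scan→box=[31,33)
i=32: min(r-i=1, Z[1]=0)=0; Z[32]=0
i=33: fresh scan; Z[33]=4 scan→box=[33,37)
i=34: min(r-i=3, Z[1]=0)=0; Z[34]=0
i=35: min(r-i=2, Z[2]=0)=0; Z[35]=0
i=36: min(r-i=1, Z[3]=4)=1; Z[36]=1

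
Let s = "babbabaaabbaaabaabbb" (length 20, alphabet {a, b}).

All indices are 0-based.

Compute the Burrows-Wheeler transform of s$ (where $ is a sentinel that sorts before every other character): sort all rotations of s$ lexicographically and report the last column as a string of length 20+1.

rank  rotation               last
    0  $babbabaaabbaaabaabbb  b
    1  aaabaabbb$babbabaaabb  b
    2  aaabbaaabaabbb$babbab  b
    3  aabaabbb$babbabaaabba  a
    4  aabbaaabaabbb$babbaba  a
    5  aabbb$babbabaaabbaaab  b
    6  abaaabbaaabaabbb$babb  b
    7  abaabbb$babbabaaabbaa  a
    8  abbaaabaabbb$babbabaa  a
    9  abbabaaabbaaabaabbb$b  b
   10  abbb$babbabaaabbaaaba  a
   11  b$babbabaaabbaaabaabb  b
   12  baaabaabbb$babbabaaab  b
   13  baaabbaaabaabbb$babba  a
   14  baabbb$babbabaaabbaaa  a
   15  babaaabbaaabaabbb$bab  b
   16  babbabaaabbaaabaabbb$  $
   17  bb$babbabaaabbaaabaab  b
   18  bbaaabaabbb$babbabaaa  a
   19  bbabaaabbaaabaabbb$ba  a
   20  bbb$babbabaaabbaaabaa  a

bbbaabbaababbaab$baaa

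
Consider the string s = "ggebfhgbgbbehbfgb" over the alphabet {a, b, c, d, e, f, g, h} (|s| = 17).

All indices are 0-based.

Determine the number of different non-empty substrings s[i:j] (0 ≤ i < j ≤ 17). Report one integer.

138

rank | idx | suffix
   0 |  16 | b
   1 |   9 | bbehbfgb
   2 |  10 | behbfgb
   3 |  13 | bfgb
   4 |   3 | bfhgbgbbehbfgb
   5 |   7 | bgbbehbfgb
   6 |   2 | ebfhgbgbbehbfgb
   7 |  11 | ehbfgb
   8 |  14 | fgb
   9 |   4 | fhgbgbbehbfgb
  10 |  15 | gb
  11 |   8 | gbbehbfgb
  12 |   6 | gbgbbehbfgb
  13 |   1 | gebfhgbgbbehbfgb
  14 |   0 | ggebfhgbgbbehbfgb
  15 |  12 | hbfgb
  16 |   5 | hgbgbbehbfgb

SA = [16, 9, 10, 13, 3, 7, 2, 11, 14, 4, 15, 8, 6, 1, 0, 12, 5]
i: (SA[i-1],SA[i]) lcp shared
  1: (16,9) 1 'b'
  2: (9,10) 1 'b'
  3: (10,13) 1 'b'
  4: (13,3) 2 'bf'
  5: (3,7) 1 'b'
  6: (7,2) 0 ''
  7: (2,11) 1 'e'
  8: (11,14) 0 ''
  9: (14,4) 1 'f'
  10: (4,15) 0 ''
  11: (15,8) 2 'gb'
  12: (8,6) 2 'gb'
  13: (6,1) 1 'g'
  14: (1,0) 1 'g'
  15: (0,12) 0 ''
  16: (12,5) 1 'h'

n(n+1)/2 = 17·18/2 = 153
Σ LCP = 0 + 1 + 1 + 1 + 2 + 1 + 0 + 1 + 0 + 1 + 0 + 2 + 2 + 1 + 1 + 0 + 1 = 15
distinct = 153 − 15 = 138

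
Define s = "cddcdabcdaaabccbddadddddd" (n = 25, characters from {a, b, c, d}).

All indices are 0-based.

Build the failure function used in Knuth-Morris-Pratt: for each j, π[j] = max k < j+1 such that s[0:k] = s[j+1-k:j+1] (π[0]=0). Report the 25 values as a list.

[0, 0, 0, 1, 2, 0, 0, 1, 2, 0, 0, 0, 0, 1, 1, 0, 0, 0, 0, 0, 0, 0, 0, 0, 0]

π[0] = 0
j=1 s[j]='d': π[1]=0 (border '')
j=2 s[j]='d': π[2]=0 (border '')
j=3 s[j]='c': π[3]=1 (border 'c')
j=4 s[j]='d': π[4]=2 (border 'cd')
j=5 s[j]='a': k: 2→0; π[5]=0 (border '')
j=6 s[j]='b': π[6]=0 (border '')
j=7 s[j]='c': π[7]=1 (border 'c')
j=8 s[j]='d': π[8]=2 (border 'cd')
j=9 s[j]='a': k: 2→0; π[9]=0 (border '')
j=10 s[j]='a': π[10]=0 (border '')
j=11 s[j]='a': π[11]=0 (border '')
j=12 s[j]='b': π[12]=0 (border '')
j=13 s[j]='c': π[13]=1 (border 'c')
j=14 s[j]='c': k: 1→0; π[14]=1 (border 'c')
j=15 s[j]='b': k: 1→0; π[15]=0 (border '')
j=16 s[j]='d': π[16]=0 (border '')
j=17 s[j]='d': π[17]=0 (border '')
j=18 s[j]='a': π[18]=0 (border '')
j=19 s[j]='d': π[19]=0 (border '')
j=20 s[j]='d': π[20]=0 (border '')
j=21 s[j]='d': π[21]=0 (border '')
j=22 s[j]='d': π[22]=0 (border '')
j=23 s[j]='d': π[23]=0 (border '')
j=24 s[j]='d': π[24]=0 (border '')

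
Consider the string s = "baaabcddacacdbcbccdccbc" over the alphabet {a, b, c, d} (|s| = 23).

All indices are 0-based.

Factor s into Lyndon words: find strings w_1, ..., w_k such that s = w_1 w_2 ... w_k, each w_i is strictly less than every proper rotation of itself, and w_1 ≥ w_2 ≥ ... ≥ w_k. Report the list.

["b", "aaabcddacacdbcbccdccbc"]

emit factor 1: 'b' (i=0, period=1)
emit factor 2: 'aaabcddacacdbcbccdccbc' (i=1, period=22)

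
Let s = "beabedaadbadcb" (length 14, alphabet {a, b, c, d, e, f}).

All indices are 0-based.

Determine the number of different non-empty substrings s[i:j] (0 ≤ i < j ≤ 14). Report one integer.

94

sorted suffixes:
  #0 SA[0]=6  'aadbadcb'
  #1 SA[1]=2  'abedaadbadcb'
  #2 SA[2]=7  'adbadcb'
  #3 SA[3]=10  'adcb'
  #4 SA[4]=13  'b'
  #5 SA[5]=9  'badcb'
  #6 SA[6]=0  'beabedaadbadcb'
  #7 SA[7]=3  'bedaadbadcb'
  #8 SA[8]=12  'cb'
  #9 SA[9]=5  'daadbadcb'
  #10 SA[10]=8  'dbadcb'
  #11 SA[11]=11  'dcb'
  #12 SA[12]=1  'eabedaadbadcb'
  #13 SA[13]=4  'edaadbadcb'

SA = [6, 2, 7, 10, 13, 9, 0, 3, 12, 5, 8, 11, 1, 4]
rank  pair      lcp
   1  s[6:],s[2:]  1  'a'
   2  s[2:],s[7:]  1  'a'
   3  s[7:],s[10:]  2  'ad'
   4  s[10:],s[13:]  0  ''
   5  s[13:],s[9:]  1  'b'
   6  s[9:],s[0:]  1  'b'
   7  s[0:],s[3:]  2  'be'
   8  s[3:],s[12:]  0  ''
   9  s[12:],s[5:]  0  ''
  10  s[5:],s[8:]  1  'd'
  11  s[8:],s[11:]  1  'd'
  12  s[11:],s[1:]  0  ''
  13  s[1:],s[4:]  1  'e'

n(n+1)/2 = 14·15/2 = 105
Σ LCP = 0 + 1 + 1 + 2 + 0 + 1 + 1 + 2 + 0 + 0 + 1 + 1 + 0 + 1 = 11
distinct = 105 − 11 = 94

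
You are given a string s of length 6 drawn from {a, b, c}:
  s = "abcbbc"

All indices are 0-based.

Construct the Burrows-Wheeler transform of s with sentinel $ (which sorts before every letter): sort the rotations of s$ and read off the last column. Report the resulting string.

c$cbabb

rank  rotation last
    0  $abcbbc  c
    1  abcbbc$  $
    2  bbc$abc  c
    3  bc$abcb  b
    4  bcbbc$a  a
    5  c$abcbb  b
    6  cbbc$ab  b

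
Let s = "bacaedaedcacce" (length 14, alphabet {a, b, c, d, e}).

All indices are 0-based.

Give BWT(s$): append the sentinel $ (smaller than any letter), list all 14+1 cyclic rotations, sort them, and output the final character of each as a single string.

ebccd$daaceecaa

rank  rotation         last
    0  $bacaedaedcacce  e
    1  acaedaedcacce$b  b
    2  acce$bacaedaedc  c
    3  aedaedcacce$bac  c
    4  aedcacce$bacaed  d
    5  bacaedaedcacce$  $
    6  cacce$bacaedaed  d
    7  caedaedcacce$ba  a
    8  cce$bacaedaedca  a
    9  ce$bacaedaedcac  c
   10  daedcacce$bacae  e
   11  dcacce$bacaedae  e
   12  e$bacaedaedcacc  c
   13  edaedcacce$baca  a
   14  edcacce$bacaeda  a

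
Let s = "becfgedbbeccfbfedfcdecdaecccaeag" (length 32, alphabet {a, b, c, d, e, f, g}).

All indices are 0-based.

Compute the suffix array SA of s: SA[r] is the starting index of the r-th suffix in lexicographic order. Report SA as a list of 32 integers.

rank→(start, suffix):
  0 → (28, 'aeag')
  1 → (23, 'aecccaeag')
  2 → (30, 'ag')
  3 → (7, 'bbeccfbfedfcdecdaecccaeag')
  4 → (8, 'beccfbfedfcdecdaecccaeag')
  5 → (0, 'becfgedbbeccfbfedfcdecdaecccaeag')
  6 → (13, 'bfedfcdecdaecccaeag')
  7 → (27, 'caeag')
  8 → (26, 'ccaeag')
  9 → (25, 'cccaeag')
  10 → (10, 'ccfbfedfcdecdaecccaeag')
  11 → (21, 'cdaecccaeag')
  12 → (18, 'cdecdaecccaeag')
  13 → (11, 'cfbfedfcdecdaecccaeag')
  14 → (2, 'cfgedbbeccfbfedfcdecdaecccaeag')
  15 → (22, 'daecccaeag')
  16 → (6, 'dbbeccfbfedfcdecdaecccaeag')
  17 → (19, 'decdaecccaeag')
  18 → (16, 'dfcdecdaecccaeag')
  19 → (29, 'eag')
  20 → (24, 'ecccaeag')
  21 → (9, 'eccfbfedfcdecdaecccaeag')
  22 → (20, 'ecdaecccaeag')
  23 → (1, 'ecfgedbbeccfbfedfcdecdaecccaeag')
  24 → (5, 'edbbeccfbfedfcdecdaecccaeag')
  25 → (15, 'edfcdecdaecccaeag')
  26 → (12, 'fbfedfcdecdaecccaeag')
  27 → (17, 'fcdecdaecccaeag')
  28 → (14, 'fedfcdecdaecccaeag')
  29 → (3, 'fgedbbeccfbfedfcdecdaecccaeag')
  30 → (31, 'g')
  31 → (4, 'gedbbeccfbfedfcdecdaecccaeag')

[28, 23, 30, 7, 8, 0, 13, 27, 26, 25, 10, 21, 18, 11, 2, 22, 6, 19, 16, 29, 24, 9, 20, 1, 5, 15, 12, 17, 14, 3, 31, 4]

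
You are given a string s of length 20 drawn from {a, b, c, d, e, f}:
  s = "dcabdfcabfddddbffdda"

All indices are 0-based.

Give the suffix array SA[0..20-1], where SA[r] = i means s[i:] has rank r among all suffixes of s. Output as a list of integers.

rank→(start, suffix):
  0 → (19, 'a')
  1 → (2, 'abdfcabfddddbffdda')
  2 → (7, 'abfddddbffdda')
  3 → (3, 'bdfcabfddddbffdda')
  4 → (8, 'bfddddbffdda')
  5 → (14, 'bffdda')
  6 → (1, 'cabdfcabfddddbffdda')
  7 → (6, 'cabfddddbffdda')
  8 → (18, 'da')
  9 → (13, 'dbffdda')
  10 → (0, 'dcabdfcabfddddbffdda')
  11 → (17, 'dda')
  12 → (12, 'ddbffdda')
  13 → (11, 'dddbffdda')
  14 → (10, 'ddddbffdda')
  15 → (4, 'dfcabfddddbffdda')
  16 → (5, 'fcabfddddbffdda')
  17 → (16, 'fdda')
  18 → (9, 'fddddbffdda')
  19 → (15, 'ffdda')

[19, 2, 7, 3, 8, 14, 1, 6, 18, 13, 0, 17, 12, 11, 10, 4, 5, 16, 9, 15]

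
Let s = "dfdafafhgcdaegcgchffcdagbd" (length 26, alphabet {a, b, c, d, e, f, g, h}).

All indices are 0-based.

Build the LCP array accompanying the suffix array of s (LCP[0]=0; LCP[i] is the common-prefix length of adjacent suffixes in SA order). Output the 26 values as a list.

[0, 1, 2, 1, 0, 0, 3, 1, 1, 0, 1, 2, 2, 1, 0, 0, 1, 1, 1, 1, 0, 1, 2, 2, 0, 1]

rank→(start, suffix):
  0 → (11, 'aegcgchffcdagbd')
  1 → (3, 'afafhgcdaegcgchffcdagbd')
  2 → (5, 'afhgcdaegcgchffcdagbd')
  3 → (22, 'agbd')
  4 → (24, 'bd')
  5 → (9, 'cdaegcgchffcdagbd')
  6 → (20, 'cdagbd')
  7 → (14, 'cgchffcdagbd')
  8 → (16, 'chffcdagbd')
  9 → (25, 'd')
  10 → (10, 'daegcgchffcdagbd')
  11 → (2, 'dafafhgcdaegcgchffcdagbd')
  12 → (21, 'dagbd')
  13 → (0, 'dfdafafhgcdaegcgchffcdagbd')
  14 → (12, 'egcgchffcdagbd')
  15 → (4, 'fafhgcdaegcgchffcdagbd')
  16 → (19, 'fcdagbd')
  17 → (1, 'fdafafhgcdaegcgchffcdagbd')
  18 → (18, 'ffcdagbd')
  19 → (6, 'fhgcdaegcgchffcdagbd')
  20 → (23, 'gbd')
  21 → (8, 'gcdaegcgchffcdagbd')
  22 → (13, 'gcgchffcdagbd')
  23 → (15, 'gchffcdagbd')
  24 → (17, 'hffcdagbd')
  25 → (7, 'hgcdaegcgchffcdagbd')

SA = [11, 3, 5, 22, 24, 9, 20, 14, 16, 25, 10, 2, 21, 0, 12, 4, 19, 1, 18, 6, 23, 8, 13, 15, 17, 7]
i: (SA[i-1],SA[i]) lcp shared
  1: (11,3) 1 'a'
  2: (3,5) 2 'af'
  3: (5,22) 1 'a'
  4: (22,24) 0 ''
  5: (24,9) 0 ''
  6: (9,20) 3 'cda'
  7: (20,14) 1 'c'
  8: (14,16) 1 'c'
  9: (16,25) 0 ''
  10: (25,10) 1 'd'
  11: (10,2) 2 'da'
  12: (2,21) 2 'da'
  13: (21,0) 1 'd'
  14: (0,12) 0 ''
  15: (12,4) 0 ''
  16: (4,19) 1 'f'
  17: (19,1) 1 'f'
  18: (1,18) 1 'f'
  19: (18,6) 1 'f'
  20: (6,23) 0 ''
  21: (23,8) 1 'g'
  22: (8,13) 2 'gc'
  23: (13,15) 2 'gc'
  24: (15,17) 0 ''
  25: (17,7) 1 'h'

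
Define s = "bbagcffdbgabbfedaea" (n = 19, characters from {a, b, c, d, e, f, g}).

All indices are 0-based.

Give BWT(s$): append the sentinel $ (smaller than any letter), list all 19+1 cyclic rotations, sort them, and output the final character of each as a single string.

aegdbb$abdgefaffbcba

rank  rotation              last
    0  $bbagcffdbgabbfedaea  a
    1  a$bbagcffdbgabbfedae  e
    2  abbfedaea$bbagcffdbg  g
    3  aea$bbagcffdbgabbfed  d
    4  agcffdbgabbfedaea$bb  b
    5  bagcffdbgabbfedaea$b  b
    6  bbagcffdbgabbfedaea$  $
    7  bbfedaea$bbagcffdbga  a
    8  bfedaea$bbagcffdbgab  b
    9  bgabbfedaea$bbagcffd  d
   10  cffdbgabbfedaea$bbag  g
   11  daea$bbagcffdbgabbfe  e
   12  dbgabbfedaea$bbagcff  f
   13  ea$bbagcffdbgabbfeda  a
   14  edaea$bbagcffdbgabbf  f
   15  fdbgabbfedaea$bbagcf  f
   16  fedaea$bbagcffdbgabb  b
   17  ffdbgabbfedaea$bbagc  c
   18  gabbfedaea$bbagcffdb  b
   19  gcffdbgabbfedaea$bba  a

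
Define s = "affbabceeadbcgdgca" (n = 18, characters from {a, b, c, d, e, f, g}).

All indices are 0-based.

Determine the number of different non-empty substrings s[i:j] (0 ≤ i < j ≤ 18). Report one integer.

159

rank→(start, suffix):
  0 → (17, 'a')
  1 → (4, 'abceeadbcgdgca')
  2 → (9, 'adbcgdgca')
  3 → (0, 'affbabceeadbcgdgca')
  4 → (3, 'babceeadbcgdgca')
  5 → (5, 'bceeadbcgdgca')
  6 → (11, 'bcgdgca')
  7 → (16, 'ca')
  8 → (6, 'ceeadbcgdgca')
  9 → (12, 'cgdgca')
  10 → (10, 'dbcgdgca')
  11 → (14, 'dgca')
  12 → (8, 'eadbcgdgca')
  13 → (7, 'eeadbcgdgca')
  14 → (2, 'fbabceeadbcgdgca')
  15 → (1, 'ffbabceeadbcgdgca')
  16 → (15, 'gca')
  17 → (13, 'gdgca')

SA = [17, 4, 9, 0, 3, 5, 11, 16, 6, 12, 10, 14, 8, 7, 2, 1, 15, 13]
rank  pair      lcp
   1  s[17:],s[4:]  1  'a'
   2  s[4:],s[9:]  1  'a'
   3  s[9:],s[0:]  1  'a'
   4  s[0:],s[3:]  0  ''
   5  s[3:],s[5:]  1  'b'
   6  s[5:],s[11:]  2  'bc'
   7  s[11:],s[16:]  0  ''
   8  s[16:],s[6:]  1  'c'
   9  s[6:],s[12:]  1  'c'
  10  s[12:],s[10:]  0  ''
  11  s[10:],s[14:]  1  'd'
  12  s[14:],s[8:]  0  ''
  13  s[8:],s[7:]  1  'e'
  14  s[7:],s[2:]  0  ''
  15  s[2:],s[1:]  1  'f'
  16  s[1:],s[15:]  0  ''
  17  s[15:],s[13:]  1  'g'

n(n+1)/2 = 18·19/2 = 171
Σ LCP = 0 + 1 + 1 + 1 + 0 + 1 + 2 + 0 + 1 + 1 + 0 + 1 + 0 + 1 + 0 + 1 + 0 + 1 = 12
distinct = 171 − 12 = 159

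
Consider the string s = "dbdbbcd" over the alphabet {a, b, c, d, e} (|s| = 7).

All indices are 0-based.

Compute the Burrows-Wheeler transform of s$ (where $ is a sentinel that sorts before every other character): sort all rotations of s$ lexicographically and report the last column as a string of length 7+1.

rank  rotation  last
    0  $dbdbbcd  d
    1  bbcd$dbd  d
    2  bcd$dbdb  b
    3  bdbbcd$d  d
    4  cd$dbdbb  b
    5  d$dbdbbc  c
    6  dbbcd$db  b
    7  dbdbbcd$  $

ddbdbcb$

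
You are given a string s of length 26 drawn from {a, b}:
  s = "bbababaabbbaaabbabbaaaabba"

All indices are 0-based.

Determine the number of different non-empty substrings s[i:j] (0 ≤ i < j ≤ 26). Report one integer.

277

sorted suffixes:
  #0 SA[0]=25  'a'
  #1 SA[1]=19  'aaaabba'
  #2 SA[2]=20  'aaabba'
  #3 SA[3]=11  'aaabbabbaaaabba'
  #4 SA[4]=21  'aabba'
  #5 SA[5]=12  'aabbabbaaaabba'
  #6 SA[6]=6  'aabbbaaabbabbaaaabba'
  #7 SA[7]=4  'abaabbbaaabbabbaaaabba'
  #8 SA[8]=2  'ababaabbbaaabbabbaaaabba'
  #9 SA[9]=22  'abba'
  #10 SA[10]=16  'abbaaaabba'
  #11 SA[11]=13  'abbabbaaaabba'
  #12 SA[12]=7  'abbbaaabbabbaaaabba'
  #13 SA[13]=24  'ba'
  #14 SA[14]=18  'baaaabba'
  #15 SA[15]=10  'baaabbabbaaaabba'
  #16 SA[16]=5  'baabbbaaabbabbaaaabba'
  #17 SA[17]=3  'babaabbbaaabbabbaaaabba'
  #18 SA[18]=1  'bababaabbbaaabbabbaaaabba'
  #19 SA[19]=15  'babbaaaabba'
  #20 SA[20]=23  'bba'
  #21 SA[21]=17  'bbaaaabba'
  #22 SA[22]=9  'bbaaabbabbaaaabba'
  #23 SA[23]=0  'bbababaabbbaaabbabbaaaabba'
  #24 SA[24]=14  'bbabbaaaabba'
  #25 SA[25]=8  'bbbaaabbabbaaaabba'

SA = [25, 19, 20, 11, 21, 12, 6, 4, 2, 22, 16, 13, 7, 24, 18, 10, 5, 3, 1, 15, 23, 17, 9, 0, 14, 8]
rank  pair      lcp
   1  s[25:],s[19:]  1  'a'
   2  s[19:],s[20:]  3  'aaa'
   3  s[20:],s[11:]  6  'aaabba'
   4  s[11:],s[21:]  2  'aa'
   5  s[21:],s[12:]  5  'aabba'
   6  s[12:],s[6:]  4  'aabb'
   7  s[6:],s[4:]  1  'a'
   8  s[4:],s[2:]  3  'aba'
   9  s[2:],s[22:]  2  'ab'
  10  s[22:],s[16:]  4  'abba'
  11  s[16:],s[13:]  4  'abba'
  12  s[13:],s[7:]  3  'abb'
  13  s[7:],s[24:]  0  ''
  14  s[24:],s[18:]  2  'ba'
  15  s[18:],s[10:]  4  'baaa'
  16  s[10:],s[5:]  3  'baa'
  17  s[5:],s[3:]  2  'ba'
  18  s[3:],s[1:]  4  'baba'
  19  s[1:],s[15:]  3  'bab'
  20  s[15:],s[23:]  1  'b'
  21  s[23:],s[17:]  3  'bba'
  22  s[17:],s[9:]  5  'bbaaa'
  23  s[9:],s[0:]  3  'bba'
  24  s[0:],s[14:]  4  'bbab'
  25  s[14:],s[8:]  2  'bb'

n(n+1)/2 = 26·27/2 = 351
Σ LCP = 0 + 1 + 3 + 6 + 2 + 5 + 4 + 1 + 3 + 2 + 4 + 4 + 3 + 0 + 2 + 4 + 3 + 2 + 4 + 3 + 1 + 3 + 5 + 3 + 4 + 2 = 74
distinct = 351 − 74 = 277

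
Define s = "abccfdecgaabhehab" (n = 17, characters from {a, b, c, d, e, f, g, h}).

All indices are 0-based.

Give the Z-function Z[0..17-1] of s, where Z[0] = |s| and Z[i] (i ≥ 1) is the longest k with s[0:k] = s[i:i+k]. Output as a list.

Z[0]=17
i=1: i≥r, start 0; Z[1]=0
i=2: i≥r, start 0; Z[2]=0
i=3: i≥r, start 0; Z[3]=0
i=4: i≥r, start 0; Z[4]=0
i=5: i≥r, start 0; Z[5]=0
i=6: i≥r, start 0; Z[6]=0
i=7: i≥r, start 0; Z[7]=0
i=8: i≥r, start 0; Z[8]=0
i=9: i≥r, start 0; Z[9]=1 scan→box=[9,10)
i=10: i≥r, start 0; Z[10]=2 scan→box=[10,12)
i=11: min(r-i=1, Z[1]=0)=0; Z[11]=0
i=12: i≥r, start 0; Z[12]=0
i=13: i≥r, start 0; Z[13]=0
i=14: i≥r, start 0; Z[14]=0
i=15: i≥r, start 0; Z[15]=2 scan→box=[15,17)
i=16: min(r-i=1, Z[1]=0)=0; Z[16]=0

[17, 0, 0, 0, 0, 0, 0, 0, 0, 1, 2, 0, 0, 0, 0, 2, 0]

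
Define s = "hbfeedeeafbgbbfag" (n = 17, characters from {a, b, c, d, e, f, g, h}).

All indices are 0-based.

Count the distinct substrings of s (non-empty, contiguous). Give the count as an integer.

rank | idx | suffix
   0 |   8 | afbgbbfag
   1 |  15 | ag
   2 |  12 | bbfag
   3 |  13 | bfag
   4 |   1 | bfeedeeafbgbbfag
   5 |  10 | bgbbfag
   6 |   5 | deeafbgbbfag
   7 |   7 | eafbgbbfag
   8 |   4 | edeeafbgbbfag
   9 |   6 | eeafbgbbfag
  10 |   3 | eedeeafbgbbfag
  11 |  14 | fag
  12 |   9 | fbgbbfag
  13 |   2 | feedeeafbgbbfag
  14 |  16 | g
  15 |  11 | gbbfag
  16 |   0 | hbfeedeeafbgbbfag

SA = [8, 15, 12, 13, 1, 10, 5, 7, 4, 6, 3, 14, 9, 2, 16, 11, 0]
i: (SA[i-1],SA[i]) lcp shared
  1: (8,15) 1 'a'
  2: (15,12) 0 ''
  3: (12,13) 1 'b'
  4: (13,1) 2 'bf'
  5: (1,10) 1 'b'
  6: (10,5) 0 ''
  7: (5,7) 0 ''
  8: (7,4) 1 'e'
  9: (4,6) 1 'e'
  10: (6,3) 2 'ee'
  11: (3,14) 0 ''
  12: (14,9) 1 'f'
  13: (9,2) 1 'f'
  14: (2,16) 0 ''
  15: (16,11) 1 'g'
  16: (11,0) 0 ''

n(n+1)/2 = 17·18/2 = 153
Σ LCP = 0 + 1 + 0 + 1 + 2 + 1 + 0 + 0 + 1 + 1 + 2 + 0 + 1 + 1 + 0 + 1 + 0 = 12
distinct = 153 − 12 = 141

141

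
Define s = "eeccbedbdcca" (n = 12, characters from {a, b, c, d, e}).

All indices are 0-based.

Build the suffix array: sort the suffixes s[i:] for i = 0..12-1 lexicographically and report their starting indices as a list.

rank | idx | suffix
   0 |  11 | a
   1 |   7 | bdcca
   2 |   4 | bedbdcca
   3 |  10 | ca
   4 |   3 | cbedbdcca
   5 |   9 | cca
   6 |   2 | ccbedbdcca
   7 |   6 | dbdcca
   8 |   8 | dcca
   9 |   1 | eccbedbdcca
  10 |   5 | edbdcca
  11 |   0 | eeccbedbdcca

[11, 7, 4, 10, 3, 9, 2, 6, 8, 1, 5, 0]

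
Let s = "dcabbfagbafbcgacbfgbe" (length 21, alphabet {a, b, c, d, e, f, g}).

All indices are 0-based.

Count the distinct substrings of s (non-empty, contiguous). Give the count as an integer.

215

rank→(start, suffix):
  0 → (2, 'abbfagbafbcgacbfgbe')
  1 → (14, 'acbfgbe')
  2 → (9, 'afbcgacbfgbe')
  3 → (6, 'agbafbcgacbfgbe')
  4 → (8, 'bafbcgacbfgbe')
  5 → (3, 'bbfagbafbcgacbfgbe')
  6 → (11, 'bcgacbfgbe')
  7 → (19, 'be')
  8 → (4, 'bfagbafbcgacbfgbe')
  9 → (16, 'bfgbe')
  10 → (1, 'cabbfagbafbcgacbfgbe')
  11 → (15, 'cbfgbe')
  12 → (12, 'cgacbfgbe')
  13 → (0, 'dcabbfagbafbcgacbfgbe')
  14 → (20, 'e')
  15 → (5, 'fagbafbcgacbfgbe')
  16 → (10, 'fbcgacbfgbe')
  17 → (17, 'fgbe')
  18 → (13, 'gacbfgbe')
  19 → (7, 'gbafbcgacbfgbe')
  20 → (18, 'gbe')

SA = [2, 14, 9, 6, 8, 3, 11, 19, 4, 16, 1, 15, 12, 0, 20, 5, 10, 17, 13, 7, 18]
rank  pair      lcp
   1  s[2:],s[14:]  1  'a'
   2  s[14:],s[9:]  1  'a'
   3  s[9:],s[6:]  1  'a'
   4  s[6:],s[8:]  0  ''
   5  s[8:],s[3:]  1  'b'
   6  s[3:],s[11:]  1  'b'
   7  s[11:],s[19:]  1  'b'
   8  s[19:],s[4:]  1  'b'
   9  s[4:],s[16:]  2  'bf'
  10  s[16:],s[1:]  0  ''
  11  s[1:],s[15:]  1  'c'
  12  s[15:],s[12:]  1  'c'
  13  s[12:],s[0:]  0  ''
  14  s[0:],s[20:]  0  ''
  15  s[20:],s[5:]  0  ''
  16  s[5:],s[10:]  1  'f'
  17  s[10:],s[17:]  1  'f'
  18  s[17:],s[13:]  0  ''
  19  s[13:],s[7:]  1  'g'
  20  s[7:],s[18:]  2  'gb'

n(n+1)/2 = 21·22/2 = 231
Σ LCP = 0 + 1 + 1 + 1 + 0 + 1 + 1 + 1 + 1 + 2 + 0 + 1 + 1 + 0 + 0 + 0 + 1 + 1 + 0 + 1 + 2 = 16
distinct = 231 − 16 = 215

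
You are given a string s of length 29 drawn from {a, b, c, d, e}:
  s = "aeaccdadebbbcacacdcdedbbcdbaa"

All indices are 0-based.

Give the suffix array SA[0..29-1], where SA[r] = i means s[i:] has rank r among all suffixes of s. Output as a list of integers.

[28, 27, 13, 2, 15, 6, 0, 26, 9, 10, 22, 11, 23, 12, 14, 3, 4, 24, 16, 18, 5, 25, 21, 17, 7, 19, 1, 8, 20]

rank | idx | suffix
   0 |  28 | a
   1 |  27 | aa
   2 |  13 | acacdcdedbbcdbaa
   3 |   2 | accdadebbbcacacdcdedbbcdbaa
   4 |  15 | acdcdedbbcdbaa
   5 |   6 | adebbbcacacdcdedbbcdbaa
   6 |   0 | aeaccdadebbbcacacdcdedbbcdbaa
   7 |  26 | baa
   8 |   9 | bbbcacacdcdedbbcdbaa
   9 |  10 | bbcacacdcdedbbcdbaa
  10 |  22 | bbcdbaa
  11 |  11 | bcacacdcdedbbcdbaa
  12 |  23 | bcdbaa
  13 |  12 | cacacdcdedbbcdbaa
  14 |  14 | cacdcdedbbcdbaa
  15 |   3 | ccdadebbbcacacdcdedbbcdbaa
  16 |   4 | cdadebbbcacacdcdedbbcdbaa
  17 |  24 | cdbaa
  18 |  16 | cdcdedbbcdbaa
  19 |  18 | cdedbbcdbaa
  20 |   5 | dadebbbcacacdcdedbbcdbaa
  21 |  25 | dbaa
  22 |  21 | dbbcdbaa
  23 |  17 | dcdedbbcdbaa
  24 |   7 | debbbcacacdcdedbbcdbaa
  25 |  19 | dedbbcdbaa
  26 |   1 | eaccdadebbbcacacdcdedbbcdbaa
  27 |   8 | ebbbcacacdcdedbbcdbaa
  28 |  20 | edbbcdbaa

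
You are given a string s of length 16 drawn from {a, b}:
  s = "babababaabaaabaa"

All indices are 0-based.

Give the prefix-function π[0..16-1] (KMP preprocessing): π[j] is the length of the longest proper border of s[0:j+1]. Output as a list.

π[0] = 0
j=1 s[j]='a': π[1]=0 (border '')
j=2 s[j]='b': π[2]=1 (border 'b')
j=3 s[j]='a': π[3]=2 (border 'ba')
j=4 s[j]='b': π[4]=3 (border 'bab')
j=5 s[j]='a': π[5]=4 (border 'baba')
j=6 s[j]='b': π[6]=5 (border 'babab')
j=7 s[j]='a': π[7]=6 (border 'bababa')
j=8 s[j]='a': k: 6→4→2→0; π[8]=0 (border '')
j=9 s[j]='b': π[9]=1 (border 'b')
j=10 s[j]='a': π[10]=2 (border 'ba')
j=11 s[j]='a': k: 2→0; π[11]=0 (border '')
j=12 s[j]='a': π[12]=0 (border '')
j=13 s[j]='b': π[13]=1 (border 'b')
j=14 s[j]='a': π[14]=2 (border 'ba')
j=15 s[j]='a': k: 2→0; π[15]=0 (border '')

[0, 0, 1, 2, 3, 4, 5, 6, 0, 1, 2, 0, 0, 1, 2, 0]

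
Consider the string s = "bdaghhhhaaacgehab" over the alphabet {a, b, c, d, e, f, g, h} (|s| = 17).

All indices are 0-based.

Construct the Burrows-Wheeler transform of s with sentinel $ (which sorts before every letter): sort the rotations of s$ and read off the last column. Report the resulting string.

rank  rotation            last
    0  $bdaghhhhaaacgehab  b
    1  aaacgehab$bdaghhhh  h
    2  aacgehab$bdaghhhha  a
    3  ab$bdaghhhhaaacgeh  h
    4  acgehab$bdaghhhhaa  a
    5  aghhhhaaacgehab$bd  d
    6  b$bdaghhhhaaacgeha  a
    7  bdaghhhhaaacgehab$  $
    8  cgehab$bdaghhhhaaa  a
    9  daghhhhaaacgehab$b  b
   10  ehab$bdaghhhhaaacg  g
   11  gehab$bdaghhhhaaac  c
   12  ghhhhaaacgehab$bda  a
   13  haaacgehab$bdaghhh  h
   14  hab$bdaghhhhaaacge  e
   15  hhaaacgehab$bdaghh  h
   16  hhhaaacgehab$bdagh  h
   17  hhhhaaacgehab$bdag  g

bhahada$abgcahehhg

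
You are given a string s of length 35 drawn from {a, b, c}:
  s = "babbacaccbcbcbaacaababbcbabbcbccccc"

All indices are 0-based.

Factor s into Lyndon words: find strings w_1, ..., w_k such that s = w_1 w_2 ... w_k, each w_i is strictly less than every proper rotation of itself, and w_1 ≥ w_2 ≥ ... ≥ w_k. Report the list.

emit factor 1: 'b' (i=0, period=1)
emit factor 2: 'abbacaccbcbcb' (i=1, period=13)
emit factor 3: 'aac' (i=14, period=3)
emit factor 4: 'aababbcbabbcbccccc' (i=17, period=18)

["b", "abbacaccbcbcb", "aac", "aababbcbabbcbccccc"]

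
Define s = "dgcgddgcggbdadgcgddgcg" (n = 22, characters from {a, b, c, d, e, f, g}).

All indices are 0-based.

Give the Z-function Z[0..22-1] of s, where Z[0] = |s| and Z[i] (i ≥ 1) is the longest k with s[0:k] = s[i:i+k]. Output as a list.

Z[0]=22
i=1: outside box; Z[1]=0
i=2: outside box; Z[2]=0
i=3: outside box; Z[3]=0
i=4: outside box; Z[4]=1 grow→box=[4,5)
i=5: outside box; Z[5]=4 grow→box=[5,9)
i=6: min(r-i=3, Z[1]=0)=0; Z[6]=0
i=7: min(r-i=2, Z[2]=0)=0; Z[7]=0
i=8: min(r-i=1, Z[3]=0)=0; Z[8]=0
i=9: outside box; Z[9]=0
i=10: outside box; Z[10]=0
i=11: outside box; Z[11]=1 grow→box=[11,12)
i=12: outside box; Z[12]=0
i=13: outside box; Z[13]=9 grow→box=[13,22)
i=14: min(r-i=8, Z[1]=0)=0; Z[14]=0
i=15: min(r-i=7, Z[2]=0)=0; Z[15]=0
i=16: min(r-i=6, Z[3]=0)=0; Z[16]=0
i=17: min(r-i=5, Z[4]=1)=1; Z[17]=1
i=18: min(r-i=4, Z[5]=4)=4; Z[18]=4
i=19: min(r-i=3, Z[6]=0)=0; Z[19]=0
i=20: min(r-i=2, Z[7]=0)=0; Z[20]=0
i=21: min(r-i=1, Z[8]=0)=0; Z[21]=0

[22, 0, 0, 0, 1, 4, 0, 0, 0, 0, 0, 1, 0, 9, 0, 0, 0, 1, 4, 0, 0, 0]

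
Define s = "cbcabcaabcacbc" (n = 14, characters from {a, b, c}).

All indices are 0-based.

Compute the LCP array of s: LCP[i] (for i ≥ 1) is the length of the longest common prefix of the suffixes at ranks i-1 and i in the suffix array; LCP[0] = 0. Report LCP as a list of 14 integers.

rank→(start, suffix):
  0 → (6, 'aabcacbc')
  1 → (3, 'abcaabcacbc')
  2 → (7, 'abcacbc')
  3 → (10, 'acbc')
  4 → (12, 'bc')
  5 → (4, 'bcaabcacbc')
  6 → (1, 'bcabcaabcacbc')
  7 → (8, 'bcacbc')
  8 → (13, 'c')
  9 → (5, 'caabcacbc')
  10 → (2, 'cabcaabcacbc')
  11 → (9, 'cacbc')
  12 → (11, 'cbc')
  13 → (0, 'cbcabcaabcacbc')

SA = [6, 3, 7, 10, 12, 4, 1, 8, 13, 5, 2, 9, 11, 0]
rank  pair      lcp
   1  s[6:],s[3:]  1  'a'
   2  s[3:],s[7:]  4  'abca'
   3  s[7:],s[10:]  1  'a'
   4  s[10:],s[12:]  0  ''
   5  s[12:],s[4:]  2  'bc'
   6  s[4:],s[1:]  3  'bca'
   7  s[1:],s[8:]  3  'bca'
   8  s[8:],s[13:]  0  ''
   9  s[13:],s[5:]  1  'c'
  10  s[5:],s[2:]  2  'ca'
  11  s[2:],s[9:]  2  'ca'
  12  s[9:],s[11:]  1  'c'
  13  s[11:],s[0:]  3  'cbc'

[0, 1, 4, 1, 0, 2, 3, 3, 0, 1, 2, 2, 1, 3]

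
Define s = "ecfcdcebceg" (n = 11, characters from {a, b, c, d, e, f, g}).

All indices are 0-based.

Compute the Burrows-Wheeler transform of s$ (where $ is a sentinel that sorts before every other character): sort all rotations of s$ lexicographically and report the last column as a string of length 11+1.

gefdbecc$cce

rank  rotation      last
    0  $ecfcdcebceg  g
    1  bceg$ecfcdce  e
    2  cdcebceg$ecf  f
    3  cebceg$ecfcd  d
    4  ceg$ecfcdceb  b
    5  cfcdcebceg$e  e
    6  dcebceg$ecfc  c
    7  ebceg$ecfcdc  c
    8  ecfcdcebceg$  $
    9  eg$ecfcdcebc  c
   10  fcdcebceg$ec  c
   11  g$ecfcdcebce  e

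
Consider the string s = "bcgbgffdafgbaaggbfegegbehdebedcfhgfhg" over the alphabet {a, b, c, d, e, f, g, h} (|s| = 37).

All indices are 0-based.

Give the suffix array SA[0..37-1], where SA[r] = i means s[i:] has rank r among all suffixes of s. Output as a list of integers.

[12, 8, 13, 11, 0, 27, 22, 16, 3, 30, 1, 7, 29, 25, 26, 28, 20, 18, 23, 6, 17, 5, 9, 34, 31, 36, 10, 21, 15, 2, 19, 4, 33, 14, 24, 35, 32]

rank→(start, suffix):
  0 → (12, 'aaggbfegegbehdebedcfhgfhg')
  1 → (8, 'afgbaaggbfegegbehdebedcfhgfhg')
  2 → (13, 'aggbfegegbehdebedcfhgfhg')
  3 → (11, 'baaggbfegegbehdebedcfhgfhg')
  4 → (0, 'bcgbgffdafgbaaggbfegegbehdebedcfhgfhg')
  5 → (27, 'bedcfhgfhg')
  6 → (22, 'behdebedcfhgfhg')
  7 → (16, 'bfegegbehdebedcfhgfhg')
  8 → (3, 'bgffdafgbaaggbfegegbehdebedcfhgfhg')
  9 → (30, 'cfhgfhg')
  10 → (1, 'cgbgffdafgbaaggbfegegbehdebedcfhgfhg')
  11 → (7, 'dafgbaaggbfegegbehdebedcfhgfhg')
  12 → (29, 'dcfhgfhg')
  13 → (25, 'debedcfhgfhg')
  14 → (26, 'ebedcfhgfhg')
  15 → (28, 'edcfhgfhg')
  16 → (20, 'egbehdebedcfhgfhg')
  17 → (18, 'egegbehdebedcfhgfhg')
  18 → (23, 'ehdebedcfhgfhg')
  19 → (6, 'fdafgbaaggbfegegbehdebedcfhgfhg')
  20 → (17, 'fegegbehdebedcfhgfhg')
  21 → (5, 'ffdafgbaaggbfegegbehdebedcfhgfhg')
  22 → (9, 'fgbaaggbfegegbehdebedcfhgfhg')
  23 → (34, 'fhg')
  24 → (31, 'fhgfhg')
  25 → (36, 'g')
  26 → (10, 'gbaaggbfegegbehdebedcfhgfhg')
  27 → (21, 'gbehdebedcfhgfhg')
  28 → (15, 'gbfegegbehdebedcfhgfhg')
  29 → (2, 'gbgffdafgbaaggbfegegbehdebedcfhgfhg')
  30 → (19, 'gegbehdebedcfhgfhg')
  31 → (4, 'gffdafgbaaggbfegegbehdebedcfhgfhg')
  32 → (33, 'gfhg')
  33 → (14, 'ggbfegegbehdebedcfhgfhg')
  34 → (24, 'hdebedcfhgfhg')
  35 → (35, 'hg')
  36 → (32, 'hgfhg')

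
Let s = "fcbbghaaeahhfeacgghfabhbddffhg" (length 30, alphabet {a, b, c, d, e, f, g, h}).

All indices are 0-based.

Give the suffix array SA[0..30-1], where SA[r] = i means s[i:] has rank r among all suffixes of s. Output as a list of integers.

rank | idx | suffix
   0 |   6 | aaeahhfeacgghfabhbddffhg
   1 |  20 | abhbddffhg
   2 |  14 | acgghfabhbddffhg
   3 |   7 | aeahhfeacgghfabhbddffhg
   4 |   9 | ahhfeacgghfabhbddffhg
   5 |   2 | bbghaaeahhfeacgghfabhbddffhg
   6 |  23 | bddffhg
   7 |   3 | bghaaeahhfeacgghfabhbddffhg
   8 |  21 | bhbddffhg
   9 |   1 | cbbghaaeahhfeacgghfabhbddffhg
  10 |  15 | cgghfabhbddffhg
  11 |  24 | ddffhg
  12 |  25 | dffhg
  13 |  13 | eacgghfabhbddffhg
  14 |   8 | eahhfeacgghfabhbddffhg
  15 |  19 | fabhbddffhg
  16 |   0 | fcbbghaaeahhfeacgghfabhbddffhg
  17 |  12 | feacgghfabhbddffhg
  18 |  26 | ffhg
  19 |  27 | fhg
  20 |  29 | g
  21 |  16 | gghfabhbddffhg
  22 |   4 | ghaaeahhfeacgghfabhbddffhg
  23 |  17 | ghfabhbddffhg
  24 |   5 | haaeahhfeacgghfabhbddffhg
  25 |  22 | hbddffhg
  26 |  18 | hfabhbddffhg
  27 |  11 | hfeacgghfabhbddffhg
  28 |  28 | hg
  29 |  10 | hhfeacgghfabhbddffhg

[6, 20, 14, 7, 9, 2, 23, 3, 21, 1, 15, 24, 25, 13, 8, 19, 0, 12, 26, 27, 29, 16, 4, 17, 5, 22, 18, 11, 28, 10]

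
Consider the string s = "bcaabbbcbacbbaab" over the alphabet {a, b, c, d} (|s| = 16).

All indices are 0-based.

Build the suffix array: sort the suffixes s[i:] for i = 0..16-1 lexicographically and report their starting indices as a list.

rank | idx | suffix
   0 |  13 | aab
   1 |   2 | aabbbcbacbbaab
   2 |  14 | ab
   3 |   3 | abbbcbacbbaab
   4 |   9 | acbbaab
   5 |  15 | b
   6 |  12 | baab
   7 |   8 | bacbbaab
   8 |  11 | bbaab
   9 |   4 | bbbcbacbbaab
  10 |   5 | bbcbacbbaab
  11 |   0 | bcaabbbcbacbbaab
  12 |   6 | bcbacbbaab
  13 |   1 | caabbbcbacbbaab
  14 |   7 | cbacbbaab
  15 |  10 | cbbaab

[13, 2, 14, 3, 9, 15, 12, 8, 11, 4, 5, 0, 6, 1, 7, 10]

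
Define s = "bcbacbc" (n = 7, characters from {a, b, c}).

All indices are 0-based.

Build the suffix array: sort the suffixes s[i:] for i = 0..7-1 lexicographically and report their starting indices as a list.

[3, 2, 5, 0, 6, 1, 4]

rank→(start, suffix):
  0 → (3, 'acbc')
  1 → (2, 'bacbc')
  2 → (5, 'bc')
  3 → (0, 'bcbacbc')
  4 → (6, 'c')
  5 → (1, 'cbacbc')
  6 → (4, 'cbc')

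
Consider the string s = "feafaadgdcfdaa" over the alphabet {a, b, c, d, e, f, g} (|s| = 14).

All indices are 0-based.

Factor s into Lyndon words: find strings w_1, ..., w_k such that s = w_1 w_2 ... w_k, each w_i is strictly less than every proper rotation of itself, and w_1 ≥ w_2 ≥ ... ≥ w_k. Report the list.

emit factor 1: 'f' (i=0, period=1)
emit factor 2: 'e' (i=1, period=1)
emit factor 3: 'af' (i=2, period=2)
emit factor 4: 'aadgdcfd' (i=4, period=8)
emit factor 5: 'a' (i=12, period=1)
emit factor 6: 'a' (i=13, period=1)

["f", "e", "af", "aadgdcfd", "a", "a"]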